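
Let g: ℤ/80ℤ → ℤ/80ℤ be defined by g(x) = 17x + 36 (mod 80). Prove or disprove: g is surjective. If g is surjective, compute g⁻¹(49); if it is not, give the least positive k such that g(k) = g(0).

29

Since gcd(17, 80) = 1, 17 is invertible modulo 80. Euclid's algorithm: 80 = 4·17 + 12, 17 = 1·12 + 5, 12 = 2·5 + 2, 5 = 2·2 + 1; back-substituting gives 1 = 33·17 − 7·80, so 17⁻¹ ≡ 33 (mod 80).
Then y ↦ 33(y − 36) is a two-sided inverse to g, so every y ∈ ℤ/80ℤ has a preimage.
So g is surjective.
Since g is surjective, we compute g⁻¹(49): solve 17x + 36 ≡ 49 (mod 80), i.e. 17x ≡ 13 (mod 80).
Multiplying by 17⁻¹ = 33 gives x ≡ 33·13 = 429 = 5·80 + 29 ≡ 29 (mod 80).
Check: g(29) = 17·29 + 36 = 529 = 6·80 + 49 ≡ 49 (mod 80).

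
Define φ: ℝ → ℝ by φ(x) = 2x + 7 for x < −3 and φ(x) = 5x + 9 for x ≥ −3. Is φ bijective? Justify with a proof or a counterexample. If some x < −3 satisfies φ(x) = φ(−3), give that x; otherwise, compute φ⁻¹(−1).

Both pieces are strictly increasing (slopes 2 and 5), so each is injective on its own interval.
The left piece maps (−∞, −3) onto (−∞, 1); the right piece maps [−3, ∞) onto [−6, ∞).
These images overlap. In particular φ(−3) = −6 (right piece), and solving 2x + 7 = −6 on the left piece gives x = −13/2 < −3.
So φ(−13/2) = φ(−3) with −13/2 ≠ −3, and φ is not injective, hence not bijective. This x = −13/2 is the requested value below −3.

-13/2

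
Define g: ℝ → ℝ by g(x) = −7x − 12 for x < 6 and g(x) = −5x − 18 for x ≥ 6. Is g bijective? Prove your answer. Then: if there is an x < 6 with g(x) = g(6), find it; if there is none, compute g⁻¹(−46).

36/7

Both pieces are strictly decreasing (slopes −7 and −5), so each is injective on its own interval.
The left piece maps (−∞, 6) onto (−54, ∞); the right piece maps [6, ∞) onto (−∞, −48].
These images overlap. In particular g(6) = −48 (right piece), and solving −7x − 12 = −48 on the left piece gives x = 36/7 < 6.
So g(36/7) = g(6) with 36/7 ≠ 6, and g is not injective, hence not bijective. This x = 36/7 is the requested value below 6.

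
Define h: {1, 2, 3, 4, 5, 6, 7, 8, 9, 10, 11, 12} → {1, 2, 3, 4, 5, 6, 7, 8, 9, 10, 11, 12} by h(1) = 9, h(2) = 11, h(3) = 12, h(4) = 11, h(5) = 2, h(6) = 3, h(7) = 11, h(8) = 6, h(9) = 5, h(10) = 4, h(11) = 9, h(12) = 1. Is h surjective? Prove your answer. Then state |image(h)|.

9

No element maps to 7, so h is not surjective.
The image of h is {1, 2, 3, 4, 5, 6, 9, 11, 12}, which has 9 elements.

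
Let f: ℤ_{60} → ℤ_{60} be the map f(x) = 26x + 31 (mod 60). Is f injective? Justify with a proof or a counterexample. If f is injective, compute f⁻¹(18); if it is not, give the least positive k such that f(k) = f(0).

We have gcd(26, 60) = 2 > 1. Taking s = 0 and t = 30: f(0) = 31 and f(30) = 26·30 + 31 = 811 ≡ 31 (mod 60).
So f(0) = f(30) while 0 ≠ 30, so f is not injective.
Since f is not injective, we find the least positive k with f(k) = f(0): this means 26k ≡ 0 (mod 60), i.e. 60 ∣ 26k. Since gcd(26, 60) = 2, dividing through by 2 this holds exactly when 30 ∣ 13k, and as gcd(13, 30) = 1, exactly when 30 ∣ k.
The smallest positive such k is 30.

30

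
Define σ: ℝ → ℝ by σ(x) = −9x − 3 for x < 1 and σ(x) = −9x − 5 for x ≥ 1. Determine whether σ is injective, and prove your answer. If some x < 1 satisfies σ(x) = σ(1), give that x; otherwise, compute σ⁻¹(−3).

Both pieces are strictly decreasing (slopes −9 and −9), so each is injective on its own interval.
The left piece maps (−∞, 1) onto (−12, ∞); the right piece maps [1, ∞) onto (−∞, −14].
These images are disjoint, so no value is attained by both pieces. So σ is injective.
Because the two images are disjoint, no x < 1 has σ(x) = σ(1), so we compute σ⁻¹(−3): −3 lies in (−12, ∞), so solve −9x − 3 = −3: x = (−3 + 3)/(−9) = 0.

0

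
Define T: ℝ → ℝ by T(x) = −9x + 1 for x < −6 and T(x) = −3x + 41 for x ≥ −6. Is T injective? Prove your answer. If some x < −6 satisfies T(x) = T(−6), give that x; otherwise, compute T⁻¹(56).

-58/9

Both pieces are strictly decreasing (slopes −9 and −3), so each is injective on its own interval.
The left piece maps (−∞, −6) onto (55, ∞); the right piece maps [−6, ∞) onto (−∞, 59].
These images overlap. In particular T(−6) = 59 (right piece), and solving −9x + 1 = 59 on the left piece gives x = −58/9 < −6.
So T(−58/9) = T(−6) with −58/9 ≠ −6, and T is not injective. This x = −58/9 is the requested value below −6.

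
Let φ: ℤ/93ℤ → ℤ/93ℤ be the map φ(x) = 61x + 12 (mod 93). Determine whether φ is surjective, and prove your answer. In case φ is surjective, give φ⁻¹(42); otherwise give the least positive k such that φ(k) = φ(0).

63

Since gcd(61, 93) = 1, 61 is invertible modulo 93. Euclid's algorithm: 93 = 1·61 + 32, 61 = 1·32 + 29, 32 = 1·29 + 3, 29 = 9·3 + 2, 3 = 1·2 + 1; back-substituting gives 1 = 61·61 − 40·93, so 61⁻¹ ≡ 61 (mod 93).
Then y ↦ 61(y − 12) is a two-sided inverse to φ, so every y ∈ ℤ/93ℤ has a preimage.
Hence φ is surjective.
Since φ is surjective, we compute φ⁻¹(42): solve 61x + 12 ≡ 42 (mod 93), i.e. 61x ≡ 30 (mod 93).
Multiplying by 61⁻¹ = 61 gives x ≡ 61·30 = 1830 = 19·93 + 63 ≡ 63 (mod 93).
Check: φ(63) = 61·63 + 12 = 3855 = 41·93 + 42 ≡ 42 (mod 93).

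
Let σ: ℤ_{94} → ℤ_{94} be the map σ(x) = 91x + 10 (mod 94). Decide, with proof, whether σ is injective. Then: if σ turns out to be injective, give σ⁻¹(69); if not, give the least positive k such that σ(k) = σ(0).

43

By definition, injectivity means: for all u, v in the domain, σ(u) = σ(v) implies u = v.
If σ(u) = σ(v), then 91u ≡ 91v (mod 94). Because gcd(91, 94) = 1, we may cancel 91 to get u ≡ v (mod 94).
Thus σ is injective.
We now compute 91⁻¹ mod 94 explicitly. Euclid's algorithm: 94 = 1·91 + 3, 91 = 30·3 + 1; back-substituting gives 1 = 31·91 − 30·94, so 91⁻¹ ≡ 31 (mod 94).
Since σ is injective, we find σ⁻¹(69): we need 91x ≡ 69 − 10 ≡ 59 (mod 94). Using 91⁻¹ = 31: x ≡ 31·59 = 1829 = 19·94 + 43, so x = 43.
Check: σ(43) = 91·43 + 10 = 3923 = 41·94 + 69 ≡ 69 (mod 94).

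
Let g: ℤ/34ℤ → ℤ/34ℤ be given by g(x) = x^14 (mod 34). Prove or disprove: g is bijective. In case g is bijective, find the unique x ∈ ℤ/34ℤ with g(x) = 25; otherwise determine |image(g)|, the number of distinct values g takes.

g(16): Repeated squaring mod 34: 16^1 ≡ 16, 16^2 ≡ 16² = 256 ≡ 18, 16^4 ≡ 18² = 324 ≡ 18, 16^8 ≡ 18² = 324 ≡ 18. Since 14 = 8 + 4 + 2, 16^14 ≡ 18·18·18: 18·18 = 324 ≡ 18, then 18·18 = 324 ≡ 18. So 16^14 ≡ 18 (mod 34).
g(18): Repeated squaring mod 34: 18^1 ≡ 18, 18^2 ≡ 18² = 324 ≡ 18, 18^4 ≡ 18² = 324 ≡ 18, 18^8 ≡ 18² = 324 ≡ 18. Since 14 = 8 + 4 + 2, 18^14 ≡ 18·18·18: 18·18 = 324 ≡ 18, then 18·18 = 324 ≡ 18. So 18^14 ≡ 18 (mod 34).
So g(16) = g(18) = 18 while 16 ≠ 18, hence g is not injective, hence not bijective.
Since g is not bijective, we determine |image(g)|. Computing x^14 mod 34 for each x (by repeated squaring, reducing mod 34 at every step), the values g(0), g(1), …, g(33) are: 0, 1, 30, 19, 16, 15, 26, 25, 4, 21, 8, 9, 32, 33, 2, 13, 18, 17, 18, 13, 2, 33, 32, 9, 8, 21, 4, 25, 26, 15, 16, 19, 30, 1.
The distinct values are {0, 1, 2, 4, 8, 9, 13, 15, 16, 17, 18, 19, 21, 25, 26, 30, 32, 33}; there are 18 of them.

18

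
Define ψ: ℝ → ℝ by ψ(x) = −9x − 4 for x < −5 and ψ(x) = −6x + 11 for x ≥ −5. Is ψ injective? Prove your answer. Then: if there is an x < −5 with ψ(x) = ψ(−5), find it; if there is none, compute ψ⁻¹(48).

-52/9

Both pieces are strictly decreasing (slopes −9 and −6), so each is injective on its own interval.
The left piece maps (−∞, −5) onto (41, ∞); the right piece maps [−5, ∞) onto (−∞, 41].
These images are disjoint, so no value is attained by both pieces. Hence ψ is injective.
Because the two images are disjoint, no x < −5 has ψ(x) = ψ(−5), so we compute ψ⁻¹(48): 48 lies in (41, ∞), so solve −9x − 4 = 48: x = (48 + 4)/(−9) = −52/9.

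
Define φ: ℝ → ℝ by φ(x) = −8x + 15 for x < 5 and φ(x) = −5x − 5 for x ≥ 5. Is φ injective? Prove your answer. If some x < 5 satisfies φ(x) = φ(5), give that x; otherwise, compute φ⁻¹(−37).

32/5

Both pieces are strictly decreasing (slopes −8 and −5), so each is injective on its own interval.
The left piece maps (−∞, 5) onto (−25, ∞); the right piece maps [5, ∞) onto (−∞, −30].
These images are disjoint, so no value is attained by both pieces. So φ is injective.
Because the two images are disjoint, no x < 5 has φ(x) = φ(5), so we compute φ⁻¹(−37): −37 lies in (−∞, −30], so solve −5x − 5 = −37: x = (−37 + 5)/(−5) = 32/5.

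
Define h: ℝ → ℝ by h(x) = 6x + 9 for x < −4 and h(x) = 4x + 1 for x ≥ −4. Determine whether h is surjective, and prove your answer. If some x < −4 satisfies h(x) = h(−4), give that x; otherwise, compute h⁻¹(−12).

Both pieces are strictly increasing (slopes 6 and 4), so each is injective on its own interval.
The left piece maps (−∞, −4) onto (−∞, −15); the right piece maps [−4, ∞) onto [−15, ∞).
These images together cover ℝ, so h is surjective.
Because the two images are disjoint, no x < −4 has h(x) = h(−4), so we compute h⁻¹(−12): −12 lies in [−15, ∞), so solve 4x + 1 = −12: x = (−12 − 1)/4 = −13/4.

-13/4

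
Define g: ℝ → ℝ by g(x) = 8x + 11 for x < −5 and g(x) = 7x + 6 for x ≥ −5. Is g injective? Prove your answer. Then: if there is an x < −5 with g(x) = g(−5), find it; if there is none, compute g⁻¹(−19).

-25/7

Both pieces are strictly increasing (slopes 8 and 7), so each is injective on its own interval.
The left piece maps (−∞, −5) onto (−∞, −29); the right piece maps [−5, ∞) onto [−29, ∞).
These images are disjoint, so no value is attained by both pieces. Thus g is injective.
Because the two images are disjoint, no x < −5 has g(x) = g(−5), so we compute g⁻¹(−19): −19 lies in [−29, ∞), so solve 7x + 6 = −19: x = (−19 − 6)/7 = −25/7.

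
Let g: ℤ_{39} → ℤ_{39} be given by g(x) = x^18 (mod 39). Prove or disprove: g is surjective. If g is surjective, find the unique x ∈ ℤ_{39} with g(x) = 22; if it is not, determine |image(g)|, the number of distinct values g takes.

6

g(1) = 1^18 = 1.
g(4): Repeated squaring mod 39: 4^1 ≡ 4, 4^2 ≡ 4² = 16, 4^4 ≡ 16² = 256 ≡ 22, 4^8 ≡ 22² = 484 ≡ 16, 4^16 ≡ 16² = 256 ≡ 22. Since 18 = 16 + 2, 4^18 ≡ 22·16: 22·16 = 352 ≡ 1. So 4^18 ≡ 1 (mod 39).
So g(1) = g(4) = 1 while 1 ≠ 4, therefore g is not injective.
A non-injective map from the 39-element set ℤ_{39} to itself takes at most 38 distinct values, so it cannot be surjective. Therefore g is not surjective.
Since g is not surjective, we determine |image(g)|. Computing x^18 mod 39 for each x (by repeated squaring, reducing mod 39 at every step), the values g(0), g(1), …, g(38) are: 0, 1, 25, 27, 1, 25, 12, 25, 25, 27, 1, 25, 27, 13, 1, 12, 1, 1, 12, 25, 25, 12, 1, 1, 12, 1, 13, 27, 25, 1, 27, 25, 25, 12, 25, 1, 27, 25, 1.
The distinct values are {0, 1, 12, 13, 25, 27}; there are 6 of them.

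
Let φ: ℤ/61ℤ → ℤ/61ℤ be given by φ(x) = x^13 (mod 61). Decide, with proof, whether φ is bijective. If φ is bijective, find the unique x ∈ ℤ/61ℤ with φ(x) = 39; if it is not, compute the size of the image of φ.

Since 61 is prime, the nonzero elements of ℤ/61ℤ form a cyclic group of order 60.
As gcd(13, 60) = 1, raising to the 13th power is a bijection on this group: if x_1^13 ≡ x_2^13 then (x_1x_2^{−1})^13 = 1, and the only element of order dividing gcd(13, 60) = 1 is 1, so x_1 = x_2.
With φ(0) = 0 this makes φ injective on all of ℤ/61ℤ, hence bijective (finite equal-size domain and codomain). In particular φ is bijective.
Since φ is bijective, we find the preimage of 39. The inverse of x ↦ x^13 on (ℤ/61ℤ)^× is x ↦ x^37, because 13·37 = 481 = 8·60 + 1 ≡ 1 (mod 60) and x^{60} = 1 for x ≠ 0 (Fermat). So φ⁻¹(39) = 39^37 mod 61.
Repeated squaring mod 61: 39^1 ≡ 39, 39^2 ≡ 39² = 1521 ≡ 57, 39^4 ≡ 57² = 3249 ≡ 16, 39^8 ≡ 16² = 256 ≡ 12, 39^16 ≡ 12² = 144 ≡ 22, 39^32 ≡ 22² = 484 ≡ 57. Since 37 = 32 + 4 + 1, 39^37 ≡ 57·16·39: 57·16 = 912 ≡ 58, then 58·39 = 2262 ≡ 5. So 39^37 ≡ 5 (mod 61).
Hence φ⁻¹(39) = 5.

5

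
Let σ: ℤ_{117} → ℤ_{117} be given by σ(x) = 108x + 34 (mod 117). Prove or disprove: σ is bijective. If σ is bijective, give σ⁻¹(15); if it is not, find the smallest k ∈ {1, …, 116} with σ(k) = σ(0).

13

Recall: σ is injective if σ(u) = σ(v) implies u = v.
We have gcd(108, 117) = 9 > 1. Taking u = 0 and v = 13: σ(0) = 34 and σ(13) = 108·13 + 34 = 1438 ≡ 34 (mod 117).
So σ(0) = σ(13) while 0 ≠ 13, therefore σ is not injective, hence not bijective.
Since σ is not bijective, we find the least positive k with σ(k) = σ(0): this means 108k ≡ 0 (mod 117), i.e. 117 ∣ 108k. Since gcd(108, 117) = 9, dividing through by 9 this holds exactly when 13 ∣ 12k, and as gcd(12, 13) = 1, exactly when 13 ∣ k.
The smallest positive such k is 13.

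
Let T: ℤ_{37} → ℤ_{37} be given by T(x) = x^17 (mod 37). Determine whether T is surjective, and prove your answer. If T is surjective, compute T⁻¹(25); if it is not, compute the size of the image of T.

Since 37 is prime, the nonzero elements of ℤ_{37} form a cyclic group of order 36.
As gcd(17, 36) = 1, raising to the 17th power is a bijection on this group: if x_1^17 ≡ x_2^17 then (x_1x_2^{−1})^17 = 1, and the only element of order dividing gcd(17, 36) = 1 is 1, so x_1 = x_2.
With T(0) = 0 this makes T injective on all of ℤ_{37}, hence bijective (finite equal-size domain and codomain). In particular T is surjective.
Since T is surjective, we find the preimage of 25. The inverse of x ↦ x^17 on (ℤ_{37})^× is x ↦ x^17, because 17·17 = 289 = 8·36 + 1 ≡ 1 (mod 36) and x^{36} = 1 for x ≠ 0 (Fermat). So T⁻¹(25) = 25^17 mod 37.
Repeated squaring mod 37: 25^1 ≡ 25, 25^2 ≡ 25² = 625 ≡ 33, 25^4 ≡ 33² = 1089 ≡ 16, 25^8 ≡ 16² = 256 ≡ 34, 25^16 ≡ 34² = 1156 ≡ 9. Since 17 = 16 + 1, 25^17 ≡ 9·25: 9·25 = 225 ≡ 3. So 25^17 ≡ 3 (mod 37).
Hence T⁻¹(25) = 3.

3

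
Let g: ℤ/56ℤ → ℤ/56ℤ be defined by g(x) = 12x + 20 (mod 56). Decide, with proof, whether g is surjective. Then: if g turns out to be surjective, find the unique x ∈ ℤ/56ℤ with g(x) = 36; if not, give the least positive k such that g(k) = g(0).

Since gcd(12, 56) = 4, we have 12x ≡ 0 (mod 4) for all x, so g(x) ≡ 0 (mod 4).
But 1 ≢ 0 (mod 4), so 1 ∈ ℤ/56ℤ has no preimage. Therefore g is not surjective.
Since g is not surjective, we find the least positive k with g(k) = g(0): this means 12k ≡ 0 (mod 56), i.e. 56 ∣ 12k. Since gcd(12, 56) = 4, dividing through by 4 this holds exactly when 14 ∣ 3k, and as gcd(3, 14) = 1, exactly when 14 ∣ k.
The smallest positive such k is 14.

14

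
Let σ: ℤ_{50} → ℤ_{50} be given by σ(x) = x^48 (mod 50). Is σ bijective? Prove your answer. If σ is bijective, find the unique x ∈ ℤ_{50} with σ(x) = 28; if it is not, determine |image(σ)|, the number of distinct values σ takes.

12

σ(1) = 1^48 = 1.
σ(7): Repeated squaring mod 50: 7^1 ≡ 7, 7^2 ≡ 7² = 49, 7^4 ≡ 49² = 2401 ≡ 1, 7^8 ≡ 1² = 1, 7^16 ≡ 1² = 1, 7^32 ≡ 1² = 1. Since 48 = 32 + 16, 7^48 ≡ 1·1: 1·1 = 1. So 7^48 ≡ 1 (mod 50).
So σ(1) = σ(7) = 1 while 1 ≠ 7, thus σ is not injective, hence not bijective.
Since σ is not bijective, we determine |image(σ)|. Computing x^48 mod 50 for each x (by repeated squaring, reducing mod 50 at every step), the values σ(0), σ(1), …, σ(49) are: 0, 1, 6, 11, 36, 25, 16, 1, 16, 21, 0, 31, 46, 21, 6, 25, 46, 41, 26, 41, 0, 11, 36, 31, 26, 25, 26, 31, 36, 11, 0, 41, 26, 41, 46, 25, 6, 21, 46, 31, 0, 21, 16, 1, 16, 25, 36, 11, 6, 1.
The distinct values are {0, 1, 6, 11, 16, 21, 25, 26, 31, 36, 41, 46}; there are 12 of them.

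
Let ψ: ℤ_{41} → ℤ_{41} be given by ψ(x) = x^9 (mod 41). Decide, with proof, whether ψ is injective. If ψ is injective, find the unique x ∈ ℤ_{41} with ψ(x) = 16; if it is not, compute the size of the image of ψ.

18

Since 41 is prime, the nonzero elements of ℤ_{41} form a cyclic group of order 40.
As gcd(9, 40) = 1, raising to the 9th power is a bijection on this group: if a^9 ≡ b^9 then (ab^{−1})^9 = 1, and the only element of order dividing gcd(9, 40) = 1 is 1, so a = b.
With ψ(0) = 0 this makes ψ injective on all of ℤ_{41}, hence bijective (finite equal-size domain and codomain). In particular ψ is injective.
Since ψ is injective, we find the preimage of 16. The inverse of x ↦ x^9 on (ℤ_{41})^× is x ↦ x^9, because 9·9 = 81 = 2·40 + 1 ≡ 1 (mod 40) and x^{40} = 1 for x ≠ 0 (Fermat). So ψ⁻¹(16) = 16^9 mod 41.
Repeated squaring mod 41: 16^1 ≡ 16, 16^2 ≡ 16² = 256 ≡ 10, 16^4 ≡ 10² = 100 ≡ 18, 16^8 ≡ 18² = 324 ≡ 37. Since 9 = 8 + 1, 16^9 ≡ 37·16: 37·16 = 592 ≡ 18. So 16^9 ≡ 18 (mod 41).
Hence ψ⁻¹(16) = 18.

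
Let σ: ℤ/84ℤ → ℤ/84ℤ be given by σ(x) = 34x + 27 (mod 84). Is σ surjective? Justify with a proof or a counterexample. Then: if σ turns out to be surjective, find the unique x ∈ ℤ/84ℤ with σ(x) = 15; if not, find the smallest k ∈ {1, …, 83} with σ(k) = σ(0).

42

Since gcd(34, 84) = 2, we have 34x ≡ 0 (mod 2) for all x, so σ(x) ≡ 1 (mod 2).
But 0 ≢ 1 (mod 2), so 0 ∈ ℤ/84ℤ has no preimage. Therefore σ is not surjective.
Since σ is not surjective, we find the least positive k with σ(k) = σ(0): this means 34k ≡ 0 (mod 84), i.e. 84 ∣ 34k. Since gcd(34, 84) = 2, dividing through by 2 this holds exactly when 42 ∣ 17k, and as gcd(17, 42) = 1, exactly when 42 ∣ k.
The smallest positive such k is 42.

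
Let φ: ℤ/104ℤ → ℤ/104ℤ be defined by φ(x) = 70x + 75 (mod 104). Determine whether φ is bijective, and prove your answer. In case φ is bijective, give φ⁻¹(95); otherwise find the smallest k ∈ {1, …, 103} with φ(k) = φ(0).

52

Recall: φ is injective if φ(x_1) = φ(x_2) implies x_1 = x_2.
We have gcd(70, 104) = 2 > 1. Taking x_1 = 0 and x_2 = 52: φ(0) = 75 and φ(52) = 70·52 + 75 = 3715 ≡ 75 (mod 104).
So φ(0) = φ(52) while 0 ≠ 52, therefore φ is not injective, hence not bijective.
Since φ is not bijective, we find the least positive k with φ(k) = φ(0): this means 70k ≡ 0 (mod 104), i.e. 104 ∣ 70k. Since gcd(70, 104) = 2, dividing through by 2 this holds exactly when 52 ∣ 35k, and as gcd(35, 52) = 1, exactly when 52 ∣ k.
The smallest positive such k is 52.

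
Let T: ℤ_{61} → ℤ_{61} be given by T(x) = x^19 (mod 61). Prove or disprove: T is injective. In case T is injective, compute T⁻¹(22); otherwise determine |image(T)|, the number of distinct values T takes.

Since 61 is prime, the nonzero elements of ℤ_{61} form a cyclic group of order 60.
As gcd(19, 60) = 1, raising to the 19th power is a bijection on this group: if u^19 ≡ v^19 then (uv^{−1})^19 = 1, and the only element of order dividing gcd(19, 60) = 1 is 1, so u = v.
With T(0) = 0 this makes T injective on all of ℤ_{61}, hence bijective (finite equal-size domain and codomain). In particular T is injective.
Since T is injective, we find the preimage of 22. The inverse of x ↦ x^19 on (ℤ_{61})^× is x ↦ x^19, because 19·19 = 361 = 6·60 + 1 ≡ 1 (mod 60) and x^{60} = 1 for x ≠ 0 (Fermat). So T⁻¹(22) = 22^19 mod 61.
Repeated squaring mod 61: 22^1 ≡ 22, 22^2 ≡ 22² = 484 ≡ 57, 22^4 ≡ 57² = 3249 ≡ 16, 22^8 ≡ 16² = 256 ≡ 12, 22^16 ≡ 12² = 144 ≡ 22. Since 19 = 16 + 2 + 1, 22^19 ≡ 22·57·22: 22·57 = 1254 ≡ 34, then 34·22 = 748 ≡ 16. So 22^19 ≡ 16 (mod 61).
Hence T⁻¹(22) = 16.

16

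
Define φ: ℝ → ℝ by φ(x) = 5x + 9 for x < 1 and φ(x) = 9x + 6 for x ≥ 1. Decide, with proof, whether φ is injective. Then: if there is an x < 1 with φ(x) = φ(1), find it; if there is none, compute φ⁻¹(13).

4/5

Both pieces are strictly increasing (slopes 5 and 9), so each is injective on its own interval.
The left piece maps (−∞, 1) onto (−∞, 14); the right piece maps [1, ∞) onto [15, ∞).
These images are disjoint, so no value is attained by both pieces. Thus φ is injective.
Because the two images are disjoint, no x < 1 has φ(x) = φ(1), so we compute φ⁻¹(13): 13 lies in (−∞, 14), so solve 5x + 9 = 13: x = (13 − 9)/5 = 4/5.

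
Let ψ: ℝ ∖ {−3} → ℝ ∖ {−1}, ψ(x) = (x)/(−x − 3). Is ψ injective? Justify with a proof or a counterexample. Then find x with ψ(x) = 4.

-12/5

Suppose ψ(s) = ψ(t). Cross-multiplying: (s)(−t − 3) = (t)(−s − 3).
Expanding both sides and cancelling the symmetric terms leaves −3·(s − t) = 0. Since −3 ≠ 0, s = t. Hence ψ is injective.
Solving ψ(x) = 4: cross-multiplying gives x = 4(−x − 3), which rearranges to 5x = −12, so x = −12/5.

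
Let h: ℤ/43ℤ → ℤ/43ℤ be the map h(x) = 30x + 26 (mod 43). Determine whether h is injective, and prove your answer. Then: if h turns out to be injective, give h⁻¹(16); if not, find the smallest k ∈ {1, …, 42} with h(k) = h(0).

14

By definition, h is injective if h(s) = h(t) implies s = t.
If h(s) = h(t), then 30s ≡ 30t (mod 43). Because gcd(30, 43) = 1, we may cancel 30 to get s ≡ t (mod 43).
So h is injective.
We now compute 30⁻¹ mod 43 explicitly. Euclid's algorithm: 43 = 1·30 + 13, 30 = 2·13 + 4, 13 = 3·4 + 1; back-substituting gives 1 = 33·30 − 23·43, so 30⁻¹ ≡ 33 (mod 43).
Since h is injective, we compute h⁻¹(16): solve 30x + 26 ≡ 16 (mod 43), i.e. 30x ≡ 33 (mod 43).
Multiplying by 30⁻¹ = 33 gives x ≡ 33·33 = 1089 = 25·43 + 14 ≡ 14 (mod 43).
Check: h(14) = 30·14 + 26 = 446 = 10·43 + 16 ≡ 16 (mod 43).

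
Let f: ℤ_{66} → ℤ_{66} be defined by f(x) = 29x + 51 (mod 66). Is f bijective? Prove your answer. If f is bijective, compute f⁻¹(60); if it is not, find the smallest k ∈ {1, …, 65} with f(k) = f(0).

Suppose f(s) = f(t) in ℤ_{66}. Then 29s + 51 ≡ 29t + 51 (mod 66), so 29(s − t) ≡ 0 (mod 66).
Since gcd(29, 66) = 1, 29 is invertible modulo 66, thus s − t ≡ 0 (mod 66), i.e. s = t.
We now compute 29⁻¹ mod 66 explicitly. Euclid's algorithm: 66 = 2·29 + 8, 29 = 3·8 + 5, 8 = 1·5 + 3, 5 = 1·3 + 2, 3 = 1·2 + 1; back-substituting gives 1 = 41·29 − 18·66, so 29⁻¹ ≡ 41 (mod 66).
For any y ∈ ℤ_{66}, x = 41(y − 51) mod 66 satisfies f(x) = 29·41(y − 51) + 51 ≡ y (since 29·41 ≡ 1 mod 66). So every y has a preimage.
Hence f is bijective.
Since f is bijective, we find f⁻¹(60): we need 29x ≡ 60 − 51 ≡ 9 (mod 66). Using 29⁻¹ = 41: x ≡ 41·9 = 369 = 5·66 + 39, so x = 39.
Check: f(39) = 29·39 + 51 = 1182 = 17·66 + 60 ≡ 60 (mod 66).

39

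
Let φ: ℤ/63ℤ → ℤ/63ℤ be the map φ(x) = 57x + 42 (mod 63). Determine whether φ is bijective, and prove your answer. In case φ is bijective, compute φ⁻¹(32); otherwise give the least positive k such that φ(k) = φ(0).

We have gcd(57, 63) = 3 > 1. Taking s = 0 and t = 21: φ(0) = 42 and φ(21) = 57·21 + 42 = 1239 ≡ 42 (mod 63).
So φ(0) = φ(21) while 0 ≠ 21, hence φ is not injective, hence not bijective.
Since φ is not bijective, we find the least positive k with φ(k) = φ(0): this means 57k ≡ 0 (mod 63), i.e. 63 ∣ 57k. Since gcd(57, 63) = 3, dividing through by 3 this holds exactly when 21 ∣ 19k, and as gcd(19, 21) = 1, exactly when 21 ∣ k.
The smallest positive such k is 21.

21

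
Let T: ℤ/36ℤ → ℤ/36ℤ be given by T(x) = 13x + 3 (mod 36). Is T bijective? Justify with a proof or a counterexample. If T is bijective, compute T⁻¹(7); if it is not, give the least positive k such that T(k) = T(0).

If T(s) = T(t), then 13s ≡ 13t (mod 36). Because gcd(13, 36) = 1, we may cancel 13 to get s ≡ t (mod 36).
We now compute 13⁻¹ mod 36 explicitly. Euclid's algorithm: 36 = 2·13 + 10, 13 = 1·10 + 3, 10 = 3·3 + 1; back-substituting gives 1 = 25·13 − 9·36, so 13⁻¹ ≡ 25 (mod 36).
For any y ∈ ℤ/36ℤ, x = 25(y − 3) mod 36 satisfies T(x) = 13·25(y − 3) + 3 ≡ y (since 13·25 ≡ 1 mod 36). So every y has a preimage.
Thus T is bijective.
Since T is bijective, we compute T⁻¹(7): solve 13x + 3 ≡ 7 (mod 36), i.e. 13x ≡ 4 (mod 36).
Multiplying by 13⁻¹ = 25 gives x ≡ 25·4 = 100 = 2·36 + 28 ≡ 28 (mod 36).
Check: T(28) = 13·28 + 3 = 367 = 10·36 + 7 ≡ 7 (mod 36).

28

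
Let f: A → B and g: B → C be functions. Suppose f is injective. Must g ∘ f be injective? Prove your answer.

not injective

No. Take A = B = C = {0, 1}, f = identity (injective), and g(x) = 0 for every x.
Then (g ∘ f)(0) = 0 = (g ∘ f)(1) with 0 ≠ 1, so g ∘ f is not injective.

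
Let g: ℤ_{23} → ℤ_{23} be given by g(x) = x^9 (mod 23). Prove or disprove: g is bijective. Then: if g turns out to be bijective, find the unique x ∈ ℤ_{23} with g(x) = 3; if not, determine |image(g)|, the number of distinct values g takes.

Since 23 is prime, the nonzero elements of ℤ_{23} form a cyclic group of order 22.
As gcd(9, 22) = 1, raising to the 9th power is a bijection on this group: if a^9 ≡ b^9 then (ab^{−1})^9 = 1, and the only element of order dividing gcd(9, 22) = 1 is 1, so a = b.
With g(0) = 0 this makes g injective on all of ℤ_{23}, hence bijective (finite equal-size domain and codomain). In particular g is bijective.
Since g is bijective, we find the preimage of 3. The inverse of x ↦ x^9 on (ℤ_{23})^× is x ↦ x^5, because 9·5 = 45 = 2·22 + 1 ≡ 1 (mod 22) and x^{22} = 1 for x ≠ 0 (Fermat). So g⁻¹(3) = 3^5 mod 23.
Repeated squaring mod 23: 3^1 ≡ 3, 3^2 ≡ 3² = 9, 3^4 ≡ 9² = 81 ≡ 12. Since 5 = 4 + 1, 3^5 ≡ 12·3: 12·3 = 36 ≡ 13. So 3^5 ≡ 13 (mod 23).
Hence g⁻¹(3) = 13.

13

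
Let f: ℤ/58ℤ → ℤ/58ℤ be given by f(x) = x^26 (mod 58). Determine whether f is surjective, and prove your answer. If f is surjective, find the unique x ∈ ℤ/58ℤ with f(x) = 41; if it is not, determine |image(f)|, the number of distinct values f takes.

30

f(28): Repeated squaring mod 58: 28^1 ≡ 28, 28^2 ≡ 28² = 784 ≡ 30, 28^4 ≡ 30² = 900 ≡ 30, 28^8 ≡ 30² = 900 ≡ 30, 28^16 ≡ 30² = 900 ≡ 30. Since 26 = 16 + 8 + 2, 28^26 ≡ 30·30·30: 30·30 = 900 ≡ 30, then 30·30 = 900 ≡ 30. So 28^26 ≡ 30 (mod 58).
f(30): Repeated squaring mod 58: 30^1 ≡ 30, 30^2 ≡ 30² = 900 ≡ 30, 30^4 ≡ 30² = 900 ≡ 30, 30^8 ≡ 30² = 900 ≡ 30, 30^16 ≡ 30² = 900 ≡ 30. Since 26 = 16 + 8 + 2, 30^26 ≡ 30·30·30: 30·30 = 900 ≡ 30, then 30·30 = 900 ≡ 30. So 30^26 ≡ 30 (mod 58).
So f(28) = f(30) = 30 while 28 ≠ 30, thus f is not injective.
A non-injective map from the 58-element set ℤ/58ℤ to itself takes at most 57 distinct values, so it cannot be surjective. So f is not surjective.
Since f is not surjective, we determine |image(f)|. Computing x^26 mod 58 for each x (by repeated squaring, reducing mod 58 at every step), the values f(0), f(1), …, f(57) are: 0, 1, 22, 13, 20, 7, 54, 45, 34, 53, 38, 35, 28, 23, 4, 33, 52, 57, 6, 9, 24, 5, 16, 25, 36, 49, 42, 51, 30, 29, 30, 51, 42, 49, 36, 25, 16, 5, 24, 9, 6, 57, 52, 33, 4, 23, 28, 35, 38, 53, 34, 45, 54, 7, 20, 13, 22, 1.
The distinct values are {0, 1, 4, 5, 6, 7, 9, 13, 16, 20, 22, 23, 24, 25, 28, 29, 30, 33, 34, 35, 36, 38, 42, 45, 49, 51, 52, 53, 54, 57}; there are 30 of them.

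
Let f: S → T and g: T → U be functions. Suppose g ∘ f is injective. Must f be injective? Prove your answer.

injective

Suppose f(x_1) = f(x_2). Applying g: (g ∘ f)(x_1) = (g ∘ f)(x_2). Since g ∘ f is injective, x_1 = x_2. So f is injective.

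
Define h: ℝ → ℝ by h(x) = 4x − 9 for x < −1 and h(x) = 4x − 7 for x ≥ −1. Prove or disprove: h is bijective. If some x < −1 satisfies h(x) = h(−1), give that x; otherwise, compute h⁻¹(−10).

Both pieces are strictly increasing (slopes 4 and 4), so each is injective on its own interval.
The left piece maps (−∞, −1) onto (−∞, −13); the right piece maps [−1, ∞) onto [−11, ∞).
The images leave a gap (−13 has no preimage), so h is not surjective, hence not bijective.
Because the two images are disjoint, no x < −1 has h(x) = h(−1), so we compute h⁻¹(−10): −10 lies in [−11, ∞), so solve 4x − 7 = −10: x = (−10 + 7)/4 = −3/4.

-3/4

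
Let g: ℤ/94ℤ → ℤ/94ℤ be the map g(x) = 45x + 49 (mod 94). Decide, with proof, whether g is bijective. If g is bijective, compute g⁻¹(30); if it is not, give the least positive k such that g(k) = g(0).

33

Suppose g(s) = g(t) in ℤ/94ℤ. Then 45s + 49 ≡ 45t + 49 (mod 94), thus 45(s − t) ≡ 0 (mod 94).
Since gcd(45, 94) = 1, 45 is invertible modulo 94, hence s − t ≡ 0 (mod 94), i.e. s = t.
We now compute 45⁻¹ mod 94 explicitly. Euclid's algorithm: 94 = 2·45 + 4, 45 = 11·4 + 1; back-substituting gives 1 = 23·45 − 11·94, so 45⁻¹ ≡ 23 (mod 94).
For any y ∈ ℤ/94ℤ, x = 23(y − 49) mod 94 satisfies g(x) = 45·23(y − 49) + 49 ≡ y (since 45·23 ≡ 1 mod 94). So every y has a preimage.
Therefore g is bijective.
Since g is bijective, we find g⁻¹(30): we need 45x ≡ 30 − 49 ≡ 75 (mod 94). Using 45⁻¹ = 23: x ≡ 23·75 = 1725 = 18·94 + 33, so x = 33.
Check: g(33) = 45·33 + 49 = 1534 = 16·94 + 30 ≡ 30 (mod 94).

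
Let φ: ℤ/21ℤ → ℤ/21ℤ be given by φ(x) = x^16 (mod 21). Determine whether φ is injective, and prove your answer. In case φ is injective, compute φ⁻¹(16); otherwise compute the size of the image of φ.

φ(2): Repeated squaring mod 21: 2^1 ≡ 2, 2^2 ≡ 2² = 4, 2^4 ≡ 4² = 16, 2^8 ≡ 16² = 256 ≡ 4, 2^16 ≡ 4² = 16. So 2^16 ≡ 16 (mod 21).
φ(5): Repeated squaring mod 21: 5^1 ≡ 5, 5^2 ≡ 5² = 25 ≡ 4, 5^4 ≡ 4² = 16, 5^8 ≡ 16² = 256 ≡ 4, 5^16 ≡ 4² = 16. So 5^16 ≡ 16 (mod 21).
So φ(2) = φ(5) = 16 while 2 ≠ 5, therefore φ is not injective.
Since φ is not injective, we determine |image(φ)|. Computing x^16 mod 21 for each x (by repeated squaring, reducing mod 21 at every step), the values φ(0), φ(1), …, φ(20) are: 0, 1, 16, 18, 4, 16, 15, 7, 1, 9, 4, 4, 9, 1, 7, 15, 16, 4, 18, 16, 1.
The distinct values are {0, 1, 4, 7, 9, 15, 16, 18}; there are 8 of them.

8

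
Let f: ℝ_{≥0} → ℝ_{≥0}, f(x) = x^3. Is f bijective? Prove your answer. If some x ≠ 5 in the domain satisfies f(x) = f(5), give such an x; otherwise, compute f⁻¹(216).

6

On ℝ_{≥0}, x ↦ x^3 is strictly increasing (injective) and for any y ∈ ℝ_{≥0} the 3rd root y^{1/3} lies in ℝ_{≥0} (surjective). So f is bijective.
Since x ↦ x^3 is strictly increasing on ℝ_{≥0}, it is injective there, so no x ≠ 5 in the domain has f(x) = f(5). We therefore compute f⁻¹(216) = 216^{1/3} = 6 (indeed 6^3 = 216).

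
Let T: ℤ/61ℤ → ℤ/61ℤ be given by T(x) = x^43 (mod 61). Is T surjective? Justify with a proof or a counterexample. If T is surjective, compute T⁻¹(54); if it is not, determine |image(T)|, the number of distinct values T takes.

18

Since 61 is prime, the nonzero elements of ℤ/61ℤ form a cyclic group of order 60.
As gcd(43, 60) = 1, raising to the 43rd power is a bijection on this group: if s^43 ≡ t^43 then (st^{−1})^43 = 1, and the only element of order dividing gcd(43, 60) = 1 is 1, so s = t.
With T(0) = 0 this makes T injective on all of ℤ/61ℤ, hence bijective (finite equal-size domain and codomain). In particular T is surjective.
Since T is surjective, we find the preimage of 54. The inverse of x ↦ x^43 on (ℤ/61ℤ)^× is x ↦ x^7, because 43·7 = 301 = 5·60 + 1 ≡ 1 (mod 60) and x^{60} = 1 for x ≠ 0 (Fermat). So T⁻¹(54) = 54^7 mod 61.
Repeated squaring mod 61: 54^1 ≡ 54, 54^2 ≡ 54² = 2916 ≡ 49, 54^4 ≡ 49² = 2401 ≡ 22. Since 7 = 4 + 2 + 1, 54^7 ≡ 22·49·54: 22·49 = 1078 ≡ 41, then 41·54 = 2214 ≡ 18. So 54^7 ≡ 18 (mod 61).
Hence T⁻¹(54) = 18.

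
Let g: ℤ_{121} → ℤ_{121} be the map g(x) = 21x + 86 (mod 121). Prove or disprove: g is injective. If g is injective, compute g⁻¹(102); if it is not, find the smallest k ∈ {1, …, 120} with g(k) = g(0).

Suppose g(a) = g(b) in ℤ_{121}. Then 21a + 86 ≡ 21b + 86 (mod 121), so 21(a − b) ≡ 0 (mod 121).
Since gcd(21, 121) = 1, 21 is invertible modulo 121, hence a − b ≡ 0 (mod 121), i.e. a = b.
Hence g is injective.
We now compute 21⁻¹ mod 121 explicitly. Euclid's algorithm: 121 = 5·21 + 16, 21 = 1·16 + 5, 16 = 3·5 + 1; back-substituting gives 1 = 98·21 − 17·121, so 21⁻¹ ≡ 98 (mod 121).
Since g is injective, we compute g⁻¹(102): solve 21x + 86 ≡ 102 (mod 121), i.e. 21x ≡ 16 (mod 121).
Multiplying by 21⁻¹ = 98 gives x ≡ 98·16 = 1568 = 12·121 + 116 ≡ 116 (mod 121).
Check: g(116) = 21·116 + 86 = 2522 = 20·121 + 102 ≡ 102 (mod 121).

116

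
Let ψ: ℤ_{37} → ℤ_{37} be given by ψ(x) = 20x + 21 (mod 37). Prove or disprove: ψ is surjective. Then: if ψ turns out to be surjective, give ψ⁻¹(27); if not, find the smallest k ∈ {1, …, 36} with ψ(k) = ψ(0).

Since gcd(20, 37) = 1, 20 is invertible modulo 37. Euclid's algorithm: 37 = 1·20 + 17, 20 = 1·17 + 3, 17 = 5·3 + 2, 3 = 1·2 + 1; back-substituting gives 1 = 13·20 − 7·37, so 20⁻¹ ≡ 13 (mod 37).
For any y ∈ ℤ_{37}, x = 13(y − 21) mod 37 satisfies ψ(x) = 20·13(y − 21) + 21 ≡ y (since 20·13 ≡ 1 mod 37). So every y has a preimage.
Thus ψ is surjective.
Since ψ is surjective, we compute ψ⁻¹(27): solve 20x + 21 ≡ 27 (mod 37), i.e. 20x ≡ 6 (mod 37).
Multiplying by 20⁻¹ = 13 gives x ≡ 13·6 = 78 = 2·37 + 4 ≡ 4 (mod 37).
Check: ψ(4) = 20·4 + 21 = 101 = 2·37 + 27 ≡ 27 (mod 37).

4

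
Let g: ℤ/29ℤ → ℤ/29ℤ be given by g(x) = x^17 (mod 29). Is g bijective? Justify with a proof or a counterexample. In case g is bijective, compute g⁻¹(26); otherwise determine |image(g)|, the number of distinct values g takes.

18

Since 29 is prime, the nonzero elements of ℤ/29ℤ form a cyclic group of order 28.
As gcd(17, 28) = 1, raising to the 17th power is a bijection on this group: if s^17 ≡ t^17 then (st^{−1})^17 = 1, and the only element of order dividing gcd(17, 28) = 1 is 1, so s = t.
With g(0) = 0 this makes g injective on all of ℤ/29ℤ, hence bijective (finite equal-size domain and codomain). In particular g is bijective.
Since g is bijective, we find the preimage of 26. The inverse of x ↦ x^17 on (ℤ/29ℤ)^× is x ↦ x^5, because 17·5 = 85 = 3·28 + 1 ≡ 1 (mod 28) and x^{28} = 1 for x ≠ 0 (Fermat). So g⁻¹(26) = 26^5 mod 29.
Repeated squaring mod 29: 26^1 ≡ 26, 26^2 ≡ 26² = 676 ≡ 9, 26^4 ≡ 9² = 81 ≡ 23. Since 5 = 4 + 1, 26^5 ≡ 23·26: 23·26 = 598 ≡ 18. So 26^5 ≡ 18 (mod 29).
Hence g⁻¹(26) = 18.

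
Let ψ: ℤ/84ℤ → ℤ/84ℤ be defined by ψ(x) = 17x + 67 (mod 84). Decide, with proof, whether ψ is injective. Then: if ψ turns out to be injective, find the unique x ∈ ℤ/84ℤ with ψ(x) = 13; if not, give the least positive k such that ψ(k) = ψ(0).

66

By definition, ψ is injective when ψ(u) = ψ(v) forces u = v.
If ψ(u) = ψ(v), then 17u ≡ 17v (mod 84). Because gcd(17, 84) = 1, we may cancel 17 to get u ≡ v (mod 84).
Thus ψ is injective.
We now compute 17⁻¹ mod 84 explicitly. Euclid's algorithm: 84 = 4·17 + 16, 17 = 1·16 + 1; back-substituting gives 1 = 5·17 − 1·84, so 17⁻¹ ≡ 5 (mod 84).
Since ψ is injective, we compute ψ⁻¹(13): solve 17x + 67 ≡ 13 (mod 84), i.e. 17x ≡ 30 (mod 84).
Multiplying by 17⁻¹ = 5 gives x ≡ 5·30 = 150 = 1·84 + 66 ≡ 66 (mod 84).
Check: ψ(66) = 17·66 + 67 = 1189 = 14·84 + 13 ≡ 13 (mod 84).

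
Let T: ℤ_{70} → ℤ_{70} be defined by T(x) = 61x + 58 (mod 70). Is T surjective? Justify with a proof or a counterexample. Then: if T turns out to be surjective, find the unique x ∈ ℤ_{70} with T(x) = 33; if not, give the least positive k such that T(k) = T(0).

By definition, T is surjective if every y in the codomain equals T(x) for some x in the domain.
Since gcd(61, 70) = 1, 61 is invertible modulo 70. Euclid's algorithm: 70 = 1·61 + 9, 61 = 6·9 + 7, 9 = 1·7 + 2, 7 = 3·2 + 1; back-substituting gives 1 = 31·61 − 27·70, so 61⁻¹ ≡ 31 (mod 70).
For any y ∈ ℤ_{70}, x = 31(y − 58) mod 70 satisfies T(x) = 61·31(y − 58) + 58 ≡ y (since 61·31 ≡ 1 mod 70). So every y has a preimage.
Hence T is surjective.
Since T is surjective, we compute T⁻¹(33): solve 61x + 58 ≡ 33 (mod 70), i.e. 61x ≡ 45 (mod 70).
Multiplying by 61⁻¹ = 31 gives x ≡ 31·45 = 1395 = 19·70 + 65 ≡ 65 (mod 70).
Check: T(65) = 61·65 + 58 = 4023 = 57·70 + 33 ≡ 33 (mod 70).

65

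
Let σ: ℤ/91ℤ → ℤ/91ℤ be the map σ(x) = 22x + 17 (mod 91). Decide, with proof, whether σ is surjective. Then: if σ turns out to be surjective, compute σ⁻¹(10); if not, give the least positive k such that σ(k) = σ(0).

Recall that surjectivity means every element of the codomain has a preimage under σ.
Since gcd(22, 91) = 1, 22 is invertible modulo 91. Euclid's algorithm: 91 = 4·22 + 3, 22 = 7·3 + 1; back-substituting gives 1 = 29·22 − 7·91, so 22⁻¹ ≡ 29 (mod 91).
For any y ∈ ℤ/91ℤ, x = 29(y − 17) mod 91 satisfies σ(x) = 22·29(y − 17) + 17 ≡ y (since 22·29 ≡ 1 mod 91). So every y has a preimage.
So σ is surjective.
Since σ is surjective, we find σ⁻¹(10): we need 22x ≡ 10 − 17 ≡ 84 (mod 91). Using 22⁻¹ = 29: x ≡ 29·84 = 2436 = 26·91 + 70, so x = 70.
Check: σ(70) = 22·70 + 17 = 1557 = 17·91 + 10 ≡ 10 (mod 91).

70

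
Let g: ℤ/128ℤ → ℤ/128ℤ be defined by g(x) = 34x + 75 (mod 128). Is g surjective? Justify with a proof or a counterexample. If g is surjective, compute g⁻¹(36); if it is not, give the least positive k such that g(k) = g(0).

64

Since gcd(34, 128) = 2, we have 34x ≡ 0 (mod 2) for all x, so g(x) ≡ 1 (mod 2).
But 0 ≢ 1 (mod 2), so 0 ∈ ℤ/128ℤ has no preimage. Therefore g is not surjective.
Since g is not surjective, we find the least positive k with g(k) = g(0): this means 34k ≡ 0 (mod 128), i.e. 128 ∣ 34k. Since gcd(34, 128) = 2, dividing through by 2 this holds exactly when 64 ∣ 17k, and as gcd(17, 64) = 1, exactly when 64 ∣ k.
The smallest positive such k is 64.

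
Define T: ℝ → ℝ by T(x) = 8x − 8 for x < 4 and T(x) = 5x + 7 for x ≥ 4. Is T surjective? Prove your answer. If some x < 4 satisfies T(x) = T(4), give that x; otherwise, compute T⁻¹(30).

23/5

Both pieces are strictly increasing (slopes 8 and 5), so each is injective on its own interval.
The left piece maps (−∞, 4) onto (−∞, 24); the right piece maps [4, ∞) onto [27, ∞).
The union (−∞, 24) ∪ [27, ∞) omits the interval between 24 and 27; in particular 24 has no preimage. So T is not surjective.
Because the two images are disjoint, no x < 4 has T(x) = T(4), so we compute T⁻¹(30): 30 lies in [27, ∞), so solve 5x + 7 = 30: x = (30 − 7)/5 = 23/5.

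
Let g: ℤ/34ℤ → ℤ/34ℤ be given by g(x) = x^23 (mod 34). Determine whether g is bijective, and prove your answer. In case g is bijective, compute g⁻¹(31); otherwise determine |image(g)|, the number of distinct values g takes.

Computing x^23 mod 34 for each x (by repeated squaring, reducing mod 34 at every step), the values g(0), g(1), …, g(33) are: 0, 1, 26, 11, 30, 27, 14, 29, 32, 19, 22, 3, 24, 21, 6, 25, 16, 17, 18, 9, 28, 13, 10, 31, 12, 15, 2, 5, 20, 7, 4, 23, 8, 33.
Every element of ℤ/34ℤ appears exactly once in this list, so g is a bijection, and in particular bijective.
Since g is bijective, we read off the preimage of 31 from the same table: g(23) = 31, so g⁻¹(31) = 23.

23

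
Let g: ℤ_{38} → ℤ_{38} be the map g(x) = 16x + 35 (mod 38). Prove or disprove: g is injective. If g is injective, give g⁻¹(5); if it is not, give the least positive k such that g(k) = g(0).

We have gcd(16, 38) = 2 > 1. Taking u = 0 and v = 19: g(0) = 35 and g(19) = 16·19 + 35 = 339 ≡ 35 (mod 38).
So g(0) = g(19) while 0 ≠ 19, so g is not injective.
Since g is not injective, we find the least positive k with g(k) = g(0): this means 16k ≡ 0 (mod 38), i.e. 38 ∣ 16k. Since gcd(16, 38) = 2, dividing through by 2 this holds exactly when 19 ∣ 8k, and as gcd(8, 19) = 1, exactly when 19 ∣ k.
The smallest positive such k is 19.

19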